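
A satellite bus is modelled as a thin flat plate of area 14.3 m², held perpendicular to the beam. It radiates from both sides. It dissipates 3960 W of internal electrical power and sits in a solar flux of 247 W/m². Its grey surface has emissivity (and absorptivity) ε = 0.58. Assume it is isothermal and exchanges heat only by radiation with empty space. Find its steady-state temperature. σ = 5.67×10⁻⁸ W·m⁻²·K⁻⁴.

T ≈ 283 K

At steady state, absorbed solar power + internal power = radiated power.
Absorbed: α·S·A_cross = 0.58·247·14.30 = 2049 W (cross-section A).
Total input = 2049 + 3960 = 6009 W.
Radiated: εσ·A_surf·T⁴ with A_surf = 2A = 28.60 m².
T⁴ = 6009/(0.58·5.67×10⁻⁸·28.60) = 6.388×10⁹ K⁴.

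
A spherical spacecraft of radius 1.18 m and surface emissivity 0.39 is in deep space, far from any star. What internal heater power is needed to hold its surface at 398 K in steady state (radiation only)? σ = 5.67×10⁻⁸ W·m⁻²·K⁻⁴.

P = εσ·4πr²·T⁴.
4πr² = 17.50 m²; T⁴ = 2.509×10¹⁰ K⁴.
P = 0.39·5.67×10⁻⁸·17.50·2.509×10¹⁰.

P ≈ 9710 W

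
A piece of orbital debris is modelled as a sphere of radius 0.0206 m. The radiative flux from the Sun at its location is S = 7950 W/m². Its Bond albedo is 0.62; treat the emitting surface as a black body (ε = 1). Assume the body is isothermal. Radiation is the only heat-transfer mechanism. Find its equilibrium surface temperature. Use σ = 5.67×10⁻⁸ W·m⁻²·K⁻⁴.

T ≈ 340 K

At equilibrium, absorbed power = emitted power.
Absorbing cross-section = πr² = 0.001333 m²; emitting surface = 4πr² = 0.005333 m² (ratio 4).
(1−a)S·A_cross = εσ·A_surf·T⁴  ⇒  T⁴ = (1−a)S/(4σ).
T⁴ = 0.380·7950/(4·5.67×10⁻⁸) = 1.332×10¹⁰ K⁴.
T = (1.332×10¹⁰)^(1/4).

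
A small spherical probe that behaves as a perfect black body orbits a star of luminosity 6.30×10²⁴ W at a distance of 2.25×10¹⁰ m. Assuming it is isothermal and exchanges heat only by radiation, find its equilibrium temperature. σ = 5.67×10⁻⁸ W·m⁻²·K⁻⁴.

T ≈ 257 K

First find the stellar flux at distance d: S = L/(4πd²) = 6.30×10²⁴/(4π·(2.25×10¹⁰)²) = 990.3 W/m².
For an isothermal sphere, absorbed (1−a)S·πr² = emitted σ·4πr²·T⁴, so T⁴ = (1−a)S/(4σ).
T⁴ = 1.00·990.3/(4·5.67×10⁻⁸) = 4.366×10⁹ K⁴.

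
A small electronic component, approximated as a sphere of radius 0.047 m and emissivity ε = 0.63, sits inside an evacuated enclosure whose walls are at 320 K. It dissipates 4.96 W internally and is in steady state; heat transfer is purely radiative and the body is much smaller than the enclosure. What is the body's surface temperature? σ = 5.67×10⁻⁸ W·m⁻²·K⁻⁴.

T ≈ 353 K

For a small grey body in a large enclosure, net radiated power = εσA(T⁴ − T_w⁴).
Steady state: P = εσA(T⁴ − T_w⁴) with A = 4πr² = 0.02776 m².
T⁴ = P/(εσA) + T_w⁴ = 4.96/(0.63·5.67×10⁻⁸·0.02776) + (320)⁴
    = 5.002×10⁹ + 1.049×10¹⁰ = 1.549×10¹⁰ K⁴.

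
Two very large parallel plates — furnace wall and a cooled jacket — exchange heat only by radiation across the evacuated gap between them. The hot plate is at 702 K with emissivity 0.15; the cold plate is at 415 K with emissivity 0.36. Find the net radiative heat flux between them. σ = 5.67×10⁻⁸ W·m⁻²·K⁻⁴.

For two infinite grey parallel plates, q = σ(T₁⁴ − T₂⁴)/(1/ε₁ + 1/ε₂ − 1).
T₁⁴ − T₂⁴ = 2.429×10¹¹ − 2.966×10¹⁰ = 2.132×10¹¹ K⁴.
1/ε₁ + 1/ε₂ − 1 = 6.667 + 2.778 − 1 = 8.444.
q = 5.67×10⁻⁸ × 2.132×10¹¹ / 8.444.

q ≈ 1430 W/m²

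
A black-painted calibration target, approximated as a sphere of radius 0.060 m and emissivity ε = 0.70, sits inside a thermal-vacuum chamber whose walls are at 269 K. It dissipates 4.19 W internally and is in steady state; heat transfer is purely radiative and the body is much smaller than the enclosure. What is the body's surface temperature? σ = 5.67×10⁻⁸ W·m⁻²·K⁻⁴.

For a small grey body in a large enclosure, net radiated power = εσA(T⁴ − T_w⁴).
Steady state: P = εσA(T⁴ − T_w⁴) with A = 4πr² = 0.04524 m².
T⁴ = P/(εσA) + T_w⁴ = 4.19/(0.70·5.67×10⁻⁸·0.04524) + (269)⁴
    = 2.334×10⁹ + 5.236×10⁹ = 7.570×10⁹ K⁴.

T ≈ 295 K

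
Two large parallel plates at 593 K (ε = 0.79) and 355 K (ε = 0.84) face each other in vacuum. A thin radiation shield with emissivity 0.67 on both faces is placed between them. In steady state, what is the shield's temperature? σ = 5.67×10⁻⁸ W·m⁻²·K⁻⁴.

T_s ≈ 512 K

In steady state the net flux on the hot side equals that on the cold side.
σ(T₁⁴−T_s⁴)/D₁ = σ(T_s⁴−T₂⁴)/D₂, with D₁ = 1/ε₁+1/ε_s−1 = 1.758, D₂ = 1/ε_s+1/ε₂−1 = 1.683.
Solve for T_s⁴: T_s⁴ = (D₂·T₁⁴ + D₁·T₂⁴)/(D₁+D₂) = 6.859×10¹⁰ K⁴.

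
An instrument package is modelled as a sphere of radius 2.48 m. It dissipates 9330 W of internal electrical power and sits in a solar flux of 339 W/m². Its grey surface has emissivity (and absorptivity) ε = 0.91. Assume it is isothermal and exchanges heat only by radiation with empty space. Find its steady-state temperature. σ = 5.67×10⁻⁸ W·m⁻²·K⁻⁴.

At steady state, absorbed solar power + internal power = radiated power.
Absorbed: α·S·A_cross = 0.91·339·19.32 = 5961 W (cross-section πr²).
Total input = 5961 + 9330 = 15290 W.
Radiated: εσ·A_surf·T⁴ with A_surf = 4πr² = 77.29 m².
T⁴ = 15290/(0.91·5.67×10⁻⁸·77.29) = 3.834×10⁹ K⁴.

T ≈ 249 K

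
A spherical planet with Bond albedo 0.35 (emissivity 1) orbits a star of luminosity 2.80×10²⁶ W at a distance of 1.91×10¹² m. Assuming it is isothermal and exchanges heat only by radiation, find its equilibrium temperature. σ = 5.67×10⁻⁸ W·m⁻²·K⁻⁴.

First find the stellar flux at distance d: S = L/(4πd²) = 2.80×10²⁶/(4π·(1.91×10¹²)²) = 6.108 W/m².
For an isothermal sphere, absorbed (1−a)S·πr² = emitted σ·4πr²·T⁴, so T⁴ = (1−a)S/(4σ).
T⁴ = 0.650·6.108/(4·5.67×10⁻⁸) = 1.750×10⁷ K⁴.

T ≈ 64.7 K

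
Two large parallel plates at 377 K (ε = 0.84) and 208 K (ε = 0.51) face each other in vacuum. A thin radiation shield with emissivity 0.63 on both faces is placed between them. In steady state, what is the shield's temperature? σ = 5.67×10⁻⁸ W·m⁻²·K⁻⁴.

In steady state the net flux on the hot side equals that on the cold side.
σ(T₁⁴−T_s⁴)/D₁ = σ(T_s⁴−T₂⁴)/D₂, with D₁ = 1/ε₁+1/ε_s−1 = 1.778, D₂ = 1/ε_s+1/ε₂−1 = 2.548.
Solve for T_s⁴: T_s⁴ = (D₂·T₁⁴ + D₁·T₂⁴)/(D₁+D₂) = 1.267×10¹⁰ K⁴.

T_s ≈ 335 K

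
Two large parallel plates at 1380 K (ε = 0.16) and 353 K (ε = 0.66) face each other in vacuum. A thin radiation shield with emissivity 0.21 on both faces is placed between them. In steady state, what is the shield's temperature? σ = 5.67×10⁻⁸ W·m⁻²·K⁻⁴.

In steady state the net flux on the hot side equals that on the cold side.
σ(T₁⁴−T_s⁴)/D₁ = σ(T_s⁴−T₂⁴)/D₂, with D₁ = 1/ε₁+1/ε_s−1 = 10.01, D₂ = 1/ε_s+1/ε₂−1 = 5.277.
Solve for T_s⁴: T_s⁴ = (D₂·T₁⁴ + D₁·T₂⁴)/(D₁+D₂) = 1.262×10¹² K⁴.

T_s ≈ 1060 K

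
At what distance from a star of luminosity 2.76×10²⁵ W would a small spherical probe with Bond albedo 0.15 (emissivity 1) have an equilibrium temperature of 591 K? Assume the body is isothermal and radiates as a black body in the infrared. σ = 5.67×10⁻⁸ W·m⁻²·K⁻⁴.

For an isothermal black-emitting sphere, (1−a)S·πr² = σ·4πr²·T⁴ ⇒ S = 4σT⁴/(1−a).
S = 4·5.67×10⁻⁸·(591)⁴/0.850 = 32550 W/m².
Flux falls as S = L/(4πd²), so d = √(L/(4πS)) = √(2.76×10²⁵/(4π·32550)).

d ≈ 8.21×10⁹ m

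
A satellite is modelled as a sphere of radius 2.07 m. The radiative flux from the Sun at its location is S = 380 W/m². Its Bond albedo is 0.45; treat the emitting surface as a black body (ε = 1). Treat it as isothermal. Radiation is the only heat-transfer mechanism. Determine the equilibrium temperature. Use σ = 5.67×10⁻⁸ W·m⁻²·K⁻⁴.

T ≈ 174 K

At equilibrium, absorbed power = emitted power.
Absorbing cross-section = πr² = 13.46 m²; emitting surface = 4πr² = 53.85 m² (ratio 4).
(1−a)S·A_cross = εσ·A_surf·T⁴  ⇒  T⁴ = (1−a)S/(4σ).
T⁴ = 0.550·380/(4·5.67×10⁻⁸) = 9.215×10⁸ K⁴.
T = (9.215×10⁸)^(1/4).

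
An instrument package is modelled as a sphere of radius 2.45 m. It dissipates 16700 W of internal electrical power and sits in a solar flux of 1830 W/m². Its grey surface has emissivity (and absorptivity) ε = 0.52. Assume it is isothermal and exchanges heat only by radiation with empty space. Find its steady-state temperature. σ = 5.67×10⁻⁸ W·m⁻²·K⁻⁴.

At steady state, absorbed solar power + internal power = radiated power.
Absorbed: α·S·A_cross = 0.52·1830·18.86 = 17940 W (cross-section πr²).
Total input = 17940 + 16700 = 34640 W.
Radiated: εσ·A_surf·T⁴ with A_surf = 4πr² = 75.43 m².
T⁴ = 34640/(0.52·5.67×10⁻⁸·75.43) = 1.558×10¹⁰ K⁴.

T ≈ 353 K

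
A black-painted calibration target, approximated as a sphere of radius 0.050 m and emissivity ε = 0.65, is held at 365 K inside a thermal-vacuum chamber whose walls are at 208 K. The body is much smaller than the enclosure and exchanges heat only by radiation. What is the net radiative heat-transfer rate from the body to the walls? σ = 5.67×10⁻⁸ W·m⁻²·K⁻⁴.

P_net ≈ 18.4 W

For a small grey body in a large enclosure: P_net = εσA(T_body⁴ − T_wall⁴).
A = 4πr² = 0.03142 m²; T_body⁴ − T_wall⁴ = 1.775×10¹⁰ − 1.872×10⁹ = 1.588×10¹⁰ K⁴.
|P_net| = 0.65·5.67×10⁻⁸·0.03142·1.588×10¹⁰.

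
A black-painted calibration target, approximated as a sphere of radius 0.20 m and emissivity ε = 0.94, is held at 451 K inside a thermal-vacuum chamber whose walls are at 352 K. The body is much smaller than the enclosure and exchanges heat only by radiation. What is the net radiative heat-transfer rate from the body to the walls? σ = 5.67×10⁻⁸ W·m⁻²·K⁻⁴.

P_net ≈ 697 W

For a small grey body in a large enclosure: P_net = εσA(T_body⁴ − T_wall⁴).
A = 4πr² = 0.5027 m²; T_body⁴ − T_wall⁴ = 4.137×10¹⁰ − 1.535×10¹⁰ = 2.602×10¹⁰ K⁴.
|P_net| = 0.94·5.67×10⁻⁸·0.5027·2.602×10¹⁰.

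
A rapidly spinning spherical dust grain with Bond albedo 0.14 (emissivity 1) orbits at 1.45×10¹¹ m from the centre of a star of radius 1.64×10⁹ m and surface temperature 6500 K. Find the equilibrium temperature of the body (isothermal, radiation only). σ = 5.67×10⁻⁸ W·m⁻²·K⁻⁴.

The star's surface emits σT_*⁴; at distance d the flux is S = σT_*⁴(R_*/d)².
S = 5.67×10⁻⁸·(6500)⁴·(1.64×10⁹/1.45×10¹¹)² = 12950 W/m².
For an isothermal sphere T⁴ = (1−a)S/(4σ) = 4.910×10¹⁰ K⁴.

T ≈ 471 K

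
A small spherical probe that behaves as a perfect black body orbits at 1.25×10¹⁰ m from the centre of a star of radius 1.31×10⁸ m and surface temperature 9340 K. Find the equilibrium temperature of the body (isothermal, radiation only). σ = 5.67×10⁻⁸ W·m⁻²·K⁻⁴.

T ≈ 676 K

The star's surface emits σT_*⁴; at distance d the flux is S = σT_*⁴(R_*/d)².
S = 5.67×10⁻⁸·(9340)⁴·(1.31×10⁸/1.25×10¹⁰)² = 47390 W/m².
For an isothermal sphere T⁴ = (1−a)S/(4σ) = 2.090×10¹¹ K⁴.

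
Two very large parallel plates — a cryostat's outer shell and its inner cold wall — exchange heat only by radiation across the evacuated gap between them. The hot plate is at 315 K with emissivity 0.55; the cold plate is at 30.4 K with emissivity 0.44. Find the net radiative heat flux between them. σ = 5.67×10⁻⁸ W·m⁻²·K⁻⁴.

For two infinite grey parallel plates, q = σ(T₁⁴ − T₂⁴)/(1/ε₁ + 1/ε₂ − 1).
T₁⁴ − T₂⁴ = 9.846×10⁹ − 8.541×10⁵ = 9.845×10⁹ K⁴.
1/ε₁ + 1/ε₂ − 1 = 1.818 + 2.273 − 1 = 3.091.
q = 5.67×10⁻⁸ × 9.845×10⁹ / 3.091.

q ≈ 181 W/m²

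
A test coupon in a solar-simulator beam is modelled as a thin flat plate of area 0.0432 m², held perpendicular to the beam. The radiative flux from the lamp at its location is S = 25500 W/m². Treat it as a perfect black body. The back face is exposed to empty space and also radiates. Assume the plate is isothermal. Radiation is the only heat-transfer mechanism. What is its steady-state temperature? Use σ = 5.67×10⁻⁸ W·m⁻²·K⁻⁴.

T ≈ 689 K

At equilibrium, absorbed power = emitted power.
Absorbing cross-section = A = 0.04320 m²; emitting surface = 2A = 0.08640 m² (ratio 2).
S·A_cross = εσ·A_surf·T⁴  ⇒  T⁴ = S/(2σ).
T⁴ = 1.00·25500/(2·5.67×10⁻⁸) = 2.249×10¹¹ K⁴.
T = (2.249×10¹¹)^(1/4).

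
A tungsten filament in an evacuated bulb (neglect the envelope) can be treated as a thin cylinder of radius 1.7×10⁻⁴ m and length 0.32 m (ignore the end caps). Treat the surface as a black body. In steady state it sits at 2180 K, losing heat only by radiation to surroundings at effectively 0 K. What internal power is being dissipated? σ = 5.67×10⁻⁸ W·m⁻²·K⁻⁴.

P ≈ 438 W

Steady state: P = εσA T⁴.
A = 2πrL = 3.418×10⁻⁴ m²; T⁴ = (2180)⁴ = 2.259×10¹³ K⁴.
P = 1.0 × 5.67×10⁻⁸ × 3.418×10⁻⁴ × 2.259×10¹³.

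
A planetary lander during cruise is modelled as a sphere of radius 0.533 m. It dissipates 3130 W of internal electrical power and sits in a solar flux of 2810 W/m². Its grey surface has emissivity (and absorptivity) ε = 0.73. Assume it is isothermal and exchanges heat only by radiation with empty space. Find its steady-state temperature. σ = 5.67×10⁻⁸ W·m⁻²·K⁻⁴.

T ≈ 428 K

At steady state, absorbed solar power + internal power = radiated power.
Absorbed: α·S·A_cross = 0.73·2810·0.8925 = 1831 W (cross-section πr²).
Total input = 1831 + 3130 = 4961 W.
Radiated: εσ·A_surf·T⁴ with A_surf = 4πr² = 3.570 m².
T⁴ = 4961/(0.73·5.67×10⁻⁸·3.570) = 3.357×10¹⁰ K⁴.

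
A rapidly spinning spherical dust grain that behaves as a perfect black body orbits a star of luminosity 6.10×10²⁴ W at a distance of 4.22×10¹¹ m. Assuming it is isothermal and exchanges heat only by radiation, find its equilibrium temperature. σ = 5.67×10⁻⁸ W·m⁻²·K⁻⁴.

T ≈ 58.9 K

First find the stellar flux at distance d: S = L/(4πd²) = 6.10×10²⁴/(4π·(4.22×10¹¹)²) = 2.726 W/m².
For an isothermal sphere, absorbed (1−a)S·πr² = emitted σ·4πr²·T⁴, so T⁴ = (1−a)S/(4σ).
T⁴ = 1.00·2.726/(4·5.67×10⁻⁸) = 1.202×10⁷ K⁴.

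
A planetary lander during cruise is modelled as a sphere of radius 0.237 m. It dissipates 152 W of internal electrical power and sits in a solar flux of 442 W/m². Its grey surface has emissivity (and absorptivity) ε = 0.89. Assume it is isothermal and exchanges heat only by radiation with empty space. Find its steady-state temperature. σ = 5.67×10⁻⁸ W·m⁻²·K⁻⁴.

At steady state, absorbed solar power + internal power = radiated power.
Absorbed: α·S·A_cross = 0.89·442·0.1765 = 69.42 W (cross-section πr²).
Total input = 69.42 + 152 = 221.4 W.
Radiated: εσ·A_surf·T⁴ with A_surf = 4πr² = 0.7058 m².
T⁴ = 221.4/(0.89·5.67×10⁻⁸·0.7058) = 6.216×10⁹ K⁴.

T ≈ 281 K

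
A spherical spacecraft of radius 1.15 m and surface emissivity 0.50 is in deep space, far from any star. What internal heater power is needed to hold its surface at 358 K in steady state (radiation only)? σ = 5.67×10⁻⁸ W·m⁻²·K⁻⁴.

P = εσ·4πr²·T⁴.
4πr² = 16.62 m²; T⁴ = 1.643×10¹⁰ K⁴.
P = 0.50·5.67×10⁻⁸·16.62·1.643×10¹⁰.

P ≈ 7740 W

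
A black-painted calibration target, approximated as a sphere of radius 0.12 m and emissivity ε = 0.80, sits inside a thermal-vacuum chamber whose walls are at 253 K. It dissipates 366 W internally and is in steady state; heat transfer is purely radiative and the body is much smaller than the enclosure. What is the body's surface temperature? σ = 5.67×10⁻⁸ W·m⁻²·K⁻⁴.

T ≈ 470 K

For a small grey body in a large enclosure, net radiated power = εσA(T⁴ − T_w⁴).
Steady state: P = εσA(T⁴ − T_w⁴) with A = 4πr² = 0.1810 m².
T⁴ = P/(εσA) + T_w⁴ = 366/(0.80·5.67×10⁻⁸·0.1810) + (253)⁴
    = 4.459×10¹⁰ + 4.097×10⁹ = 4.869×10¹⁰ K⁴.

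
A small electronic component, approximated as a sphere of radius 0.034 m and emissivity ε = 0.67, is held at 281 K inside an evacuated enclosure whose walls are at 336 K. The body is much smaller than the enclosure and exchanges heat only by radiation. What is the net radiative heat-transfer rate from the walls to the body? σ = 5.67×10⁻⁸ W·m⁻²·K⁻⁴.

For a small grey body in a large enclosure: P_net = εσA(T_body⁴ − T_wall⁴).
A = 4πr² = 0.01453 m²; T_body⁴ − T_wall⁴ = 6.235×10⁹ − 1.275×10¹⁰ = -6.511×10⁹ K⁴.
|P_net| = 0.67·5.67×10⁻⁸·0.01453·6.511×10⁹.

P_net ≈ 3.59 W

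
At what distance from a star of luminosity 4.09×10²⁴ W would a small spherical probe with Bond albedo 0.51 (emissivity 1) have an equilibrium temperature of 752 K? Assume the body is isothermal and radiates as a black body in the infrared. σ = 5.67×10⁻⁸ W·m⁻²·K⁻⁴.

For an isothermal black-emitting sphere, (1−a)S·πr² = σ·4πr²·T⁴ ⇒ S = 4σT⁴/(1−a).
S = 4·5.67×10⁻⁸·(752)⁴/0.490 = 1.480×10⁵ W/m².
Flux falls as S = L/(4πd²), so d = √(L/(4πS)) = √(4.09×10²⁴/(4π·1.480×10⁵)).

d ≈ 1.48×10⁹ m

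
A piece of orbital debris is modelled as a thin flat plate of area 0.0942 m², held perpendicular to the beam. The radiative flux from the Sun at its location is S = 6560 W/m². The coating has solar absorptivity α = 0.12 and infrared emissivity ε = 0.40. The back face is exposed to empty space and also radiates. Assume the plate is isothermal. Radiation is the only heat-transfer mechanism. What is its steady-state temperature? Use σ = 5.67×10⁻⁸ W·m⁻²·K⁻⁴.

At equilibrium, absorbed power = emitted power.
Absorbing cross-section = A = 0.09420 m²; emitting surface = 2A = 0.1884 m² (ratio 2).
αS·A_cross = εσ·A_surf·T⁴  ⇒  T⁴ = αS/(ε·2σ).
T⁴ = 0.120·6560/(0.40·2·5.67×10⁻⁸) = 1.735×10¹⁰ K⁴.
T = (1.735×10¹⁰)^(1/4).

T ≈ 363 K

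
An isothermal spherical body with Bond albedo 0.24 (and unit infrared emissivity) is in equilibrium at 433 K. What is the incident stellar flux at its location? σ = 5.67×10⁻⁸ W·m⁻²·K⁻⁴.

(1−a)S·πr² = σ·4πr²·T⁴ ⇒ S = 4σT⁴/(1−a).
S = 4·5.67×10⁻⁸·3.515×10¹⁰/0.760.

S ≈ 10500 W/m²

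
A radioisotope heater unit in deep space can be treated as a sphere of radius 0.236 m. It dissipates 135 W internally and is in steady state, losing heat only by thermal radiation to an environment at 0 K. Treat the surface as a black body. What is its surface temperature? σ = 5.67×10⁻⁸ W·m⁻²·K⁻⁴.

T ≈ 242 K

Steady state: internal power = radiated power, P = εσA T⁴.
Radiating area A = 4πr² = 0.6999 m².
T⁴ = P/(εσA) = 135/(1.0·5.67×10⁻⁸·0.6999) = 3.402×10⁹ K⁴.
T = (3.402×10⁹)^(1/4).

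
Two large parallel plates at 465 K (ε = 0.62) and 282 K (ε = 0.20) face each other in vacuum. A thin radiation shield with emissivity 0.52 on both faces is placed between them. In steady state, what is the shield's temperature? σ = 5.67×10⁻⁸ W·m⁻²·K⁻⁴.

T_s ≈ 431 K

In steady state the net flux on the hot side equals that on the cold side.
σ(T₁⁴−T_s⁴)/D₁ = σ(T_s⁴−T₂⁴)/D₂, with D₁ = 1/ε₁+1/ε_s−1 = 2.536, D₂ = 1/ε_s+1/ε₂−1 = 5.923.
Solve for T_s⁴: T_s⁴ = (D₂·T₁⁴ + D₁·T₂⁴)/(D₁+D₂) = 3.463×10¹⁰ K⁴.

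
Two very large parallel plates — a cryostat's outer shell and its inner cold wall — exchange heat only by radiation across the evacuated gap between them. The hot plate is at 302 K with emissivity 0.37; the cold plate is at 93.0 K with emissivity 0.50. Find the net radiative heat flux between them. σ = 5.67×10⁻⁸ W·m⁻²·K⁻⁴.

q ≈ 126 W/m²

For two infinite grey parallel plates, q = σ(T₁⁴ − T₂⁴)/(1/ε₁ + 1/ε₂ − 1).
T₁⁴ − T₂⁴ = 8.318×10⁹ − 7.481×10⁷ = 8.243×10⁹ K⁴.
1/ε₁ + 1/ε₂ − 1 = 2.703 + 2.000 − 1 = 3.703.
q = 5.67×10⁻⁸ × 8.243×10⁹ / 3.703.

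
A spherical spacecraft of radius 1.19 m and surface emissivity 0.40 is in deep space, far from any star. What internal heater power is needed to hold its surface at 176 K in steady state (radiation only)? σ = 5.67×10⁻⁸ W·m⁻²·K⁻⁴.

P = εσ·4πr²·T⁴.
4πr² = 17.80 m²; T⁴ = 9.595×10⁸ K⁴.
P = 0.40·5.67×10⁻⁸·17.80·9.595×10⁸.

P ≈ 387 W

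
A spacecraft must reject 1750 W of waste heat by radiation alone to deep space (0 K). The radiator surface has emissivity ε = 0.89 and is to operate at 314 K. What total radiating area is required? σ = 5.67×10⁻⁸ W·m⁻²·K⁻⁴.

P = εσA T⁴ ⇒ A = P/(εσT⁴).
T⁴ = 9.721×10⁹ K⁴.
A = 1750/(0.89 × 5.67×10⁻⁸ × 9.721×10⁹).

A ≈ 3.57 m²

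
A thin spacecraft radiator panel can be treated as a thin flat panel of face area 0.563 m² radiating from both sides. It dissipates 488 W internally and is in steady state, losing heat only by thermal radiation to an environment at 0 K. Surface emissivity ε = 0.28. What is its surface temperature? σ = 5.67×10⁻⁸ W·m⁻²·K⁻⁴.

Steady state: internal power = radiated power, P = εσA T⁴.
Radiating area A = 2·0.563 = 1.126 m².
T⁴ = P/(εσA) = 488/(0.28·5.67×10⁻⁸·1.126) = 2.730×10¹⁰ K⁴.
T = (2.730×10¹⁰)^(1/4).

T ≈ 406 K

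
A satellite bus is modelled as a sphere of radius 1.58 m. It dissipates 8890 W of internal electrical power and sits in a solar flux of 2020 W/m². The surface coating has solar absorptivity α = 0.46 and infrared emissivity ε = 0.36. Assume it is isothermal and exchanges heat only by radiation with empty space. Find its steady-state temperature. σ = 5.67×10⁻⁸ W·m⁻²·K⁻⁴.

T ≈ 399 K

At steady state, absorbed solar power + internal power = radiated power.
Absorbed: α·S·A_cross = 0.46·2020·7.843 = 7287 W (cross-section πr²).
Total input = 7287 + 8890 = 16180 W.
Radiated: εσ·A_surf·T⁴ with A_surf = 4πr² = 31.37 m².
T⁴ = 16180/(0.36·5.67×10⁻⁸·31.37) = 2.526×10¹⁰ K⁴.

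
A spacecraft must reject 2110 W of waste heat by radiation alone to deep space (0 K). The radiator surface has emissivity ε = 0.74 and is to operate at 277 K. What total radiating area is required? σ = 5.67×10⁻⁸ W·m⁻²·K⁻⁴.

P = εσA T⁴ ⇒ A = P/(εσT⁴).
T⁴ = 5.887×10⁹ K⁴.
A = 2110/(0.74 × 5.67×10⁻⁸ × 5.887×10⁹).

A ≈ 8.54 m²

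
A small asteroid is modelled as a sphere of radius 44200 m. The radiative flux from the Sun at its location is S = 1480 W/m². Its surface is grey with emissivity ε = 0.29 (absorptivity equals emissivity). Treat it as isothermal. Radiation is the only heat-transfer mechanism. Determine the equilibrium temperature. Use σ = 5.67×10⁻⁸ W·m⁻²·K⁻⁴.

T ≈ 284 K

At equilibrium, absorbed power = emitted power.
Absorbing cross-section = πr² = 6.138×10⁹ m²; emitting surface = 4πr² = 2.455×10¹⁰ m² (ratio 4).
εS·A_cross = εσ·A_surf·T⁴  ⇒  T⁴ = S/(4σ)   (ε cancels).
T⁴ = 1480/(4·5.67×10⁻⁸) = 6.526×10⁹ K⁴.
T = (6.526×10⁹)^(1/4).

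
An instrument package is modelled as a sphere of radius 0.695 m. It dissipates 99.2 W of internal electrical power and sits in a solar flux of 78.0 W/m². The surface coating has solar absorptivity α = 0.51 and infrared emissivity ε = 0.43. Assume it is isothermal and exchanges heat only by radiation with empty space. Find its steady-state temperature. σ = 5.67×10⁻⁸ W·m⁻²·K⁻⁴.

T ≈ 181 K

At steady state, absorbed solar power + internal power = radiated power.
Absorbed: α·S·A_cross = 0.51·78.0·1.517 = 60.36 W (cross-section πr²).
Total input = 60.36 + 99.2 = 159.6 W.
Radiated: εσ·A_surf·T⁴ with A_surf = 4πr² = 6.070 m².
T⁴ = 159.6/(0.43·5.67×10⁻⁸·6.070) = 1.078×10⁹ K⁴.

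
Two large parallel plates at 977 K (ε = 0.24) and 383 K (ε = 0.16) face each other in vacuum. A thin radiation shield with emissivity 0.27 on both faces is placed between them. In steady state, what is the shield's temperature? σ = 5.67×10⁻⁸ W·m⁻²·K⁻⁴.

T_s ≈ 851 K

In steady state the net flux on the hot side equals that on the cold side.
σ(T₁⁴−T_s⁴)/D₁ = σ(T_s⁴−T₂⁴)/D₂, with D₁ = 1/ε₁+1/ε_s−1 = 6.870, D₂ = 1/ε_s+1/ε₂−1 = 8.954.
Solve for T_s⁴: T_s⁴ = (D₂·T₁⁴ + D₁·T₂⁴)/(D₁+D₂) = 5.249×10¹¹ K⁴.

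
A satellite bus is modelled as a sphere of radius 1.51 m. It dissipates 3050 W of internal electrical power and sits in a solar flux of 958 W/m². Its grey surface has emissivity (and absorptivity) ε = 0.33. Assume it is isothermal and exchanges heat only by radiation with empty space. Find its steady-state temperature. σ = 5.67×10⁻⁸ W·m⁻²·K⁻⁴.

T ≈ 316 K

At steady state, absorbed solar power + internal power = radiated power.
Absorbed: α·S·A_cross = 0.33·958·7.163 = 2265 W (cross-section πr²).
Total input = 2265 + 3050 = 5315 W.
Radiated: εσ·A_surf·T⁴ with A_surf = 4πr² = 28.65 m².
T⁴ = 5315/(0.33·5.67×10⁻⁸·28.65) = 9.913×10⁹ K⁴.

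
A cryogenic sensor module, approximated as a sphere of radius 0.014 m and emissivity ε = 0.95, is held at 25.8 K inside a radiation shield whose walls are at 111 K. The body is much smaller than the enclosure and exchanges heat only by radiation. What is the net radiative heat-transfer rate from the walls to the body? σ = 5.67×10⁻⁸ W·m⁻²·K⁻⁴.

For a small grey body in a large enclosure: P_net = εσA(T_body⁴ − T_wall⁴).
A = 4πr² = 0.002463 m²; T_body⁴ − T_wall⁴ = 4.431×10⁵ − 1.518×10⁸ = -1.514×10⁸ K⁴.
|P_net| = 0.95·5.67×10⁻⁸·0.002463·1.514×10⁸.

P_net ≈ 0.0201 W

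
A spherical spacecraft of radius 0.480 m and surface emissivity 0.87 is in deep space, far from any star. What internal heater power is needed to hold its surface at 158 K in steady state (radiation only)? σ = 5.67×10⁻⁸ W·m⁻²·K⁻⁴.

P ≈ 89.0 W

P = εσ·4πr²·T⁴.
4πr² = 2.895 m²; T⁴ = 6.232×10⁸ K⁴.
P = 0.87·5.67×10⁻⁸·2.895·6.232×10⁸.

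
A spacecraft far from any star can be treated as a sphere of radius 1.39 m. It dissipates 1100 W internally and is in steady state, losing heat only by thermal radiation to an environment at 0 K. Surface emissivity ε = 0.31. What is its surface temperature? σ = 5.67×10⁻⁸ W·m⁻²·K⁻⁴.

T ≈ 225 K

Steady state: internal power = radiated power, P = εσA T⁴.
Radiating area A = 4πr² = 24.28 m².
T⁴ = P/(εσA) = 1100/(0.31·5.67×10⁻⁸·24.28) = 2.578×10⁹ K⁴.
T = (2.578×10⁹)^(1/4).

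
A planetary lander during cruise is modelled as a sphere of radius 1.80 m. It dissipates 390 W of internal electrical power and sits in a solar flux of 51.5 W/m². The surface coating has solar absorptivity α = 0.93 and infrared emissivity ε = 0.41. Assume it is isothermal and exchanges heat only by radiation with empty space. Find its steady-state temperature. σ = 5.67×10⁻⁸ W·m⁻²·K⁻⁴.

T ≈ 174 K

At steady state, absorbed solar power + internal power = radiated power.
Absorbed: α·S·A_cross = 0.93·51.5·10.18 = 487.5 W (cross-section πr²).
Total input = 487.5 + 390 = 877.5 W.
Radiated: εσ·A_surf·T⁴ with A_surf = 4πr² = 40.72 m².
T⁴ = 877.5/(0.41·5.67×10⁻⁸·40.72) = 9.271×10⁸ K⁴.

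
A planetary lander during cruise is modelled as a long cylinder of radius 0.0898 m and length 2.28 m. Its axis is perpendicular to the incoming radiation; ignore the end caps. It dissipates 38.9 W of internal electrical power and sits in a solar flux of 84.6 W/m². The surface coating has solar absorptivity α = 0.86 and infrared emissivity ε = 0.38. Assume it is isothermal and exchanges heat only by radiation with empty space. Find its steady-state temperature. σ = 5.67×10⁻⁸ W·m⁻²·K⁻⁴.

At steady state, absorbed solar power + internal power = radiated power.
Absorbed: α·S·A_cross = 0.86·84.6·0.4095 = 29.79 W (cross-section 2rL).
Total input = 29.79 + 38.9 = 68.69 W.
Radiated: εσ·A_surf·T⁴ with A_surf = 2πrL = 1.286 m².
T⁴ = 68.69/(0.38·5.67×10⁻⁸·1.286) = 2.478×10⁹ K⁴.

T ≈ 223 K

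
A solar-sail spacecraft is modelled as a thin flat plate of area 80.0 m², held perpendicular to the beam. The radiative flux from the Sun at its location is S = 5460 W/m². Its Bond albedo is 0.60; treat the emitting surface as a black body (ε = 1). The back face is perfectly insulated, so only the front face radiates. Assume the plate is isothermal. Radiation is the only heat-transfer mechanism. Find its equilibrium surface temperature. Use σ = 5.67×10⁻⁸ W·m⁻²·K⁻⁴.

At equilibrium, absorbed power = emitted power.
Absorbing cross-section = A = 80.00 m²; emitting surface = A = 80.00 m² (ratio 1).
(1−a)S·A_cross = εσ·A_surf·T⁴  ⇒  T⁴ = (1−a)S/(1σ).
T⁴ = 0.400·5460/(1·5.67×10⁻⁸) = 3.852×10¹⁰ K⁴.
T = (3.852×10¹⁰)^(1/4).

T ≈ 443 K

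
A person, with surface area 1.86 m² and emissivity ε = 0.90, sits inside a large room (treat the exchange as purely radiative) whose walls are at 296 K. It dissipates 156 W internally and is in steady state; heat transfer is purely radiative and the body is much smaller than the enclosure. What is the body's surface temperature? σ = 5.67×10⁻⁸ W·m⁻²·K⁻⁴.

For a small grey body in a large enclosure, net radiated power = εσA(T⁴ − T_w⁴).
Steady state: P = εσA(T⁴ − T_w⁴) with A = 1.86 m².
T⁴ = P/(εσA) + T_w⁴ = 156/(0.90·5.67×10⁻⁸·1.860) + (296)⁴
    = 1.644×10⁹ + 7.677×10⁹ = 9.320×10⁹ K⁴.

T ≈ 311 K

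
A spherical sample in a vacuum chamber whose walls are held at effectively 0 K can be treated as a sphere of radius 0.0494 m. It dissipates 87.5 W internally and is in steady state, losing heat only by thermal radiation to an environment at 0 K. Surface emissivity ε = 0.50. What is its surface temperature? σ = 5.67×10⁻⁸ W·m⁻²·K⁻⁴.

Steady state: internal power = radiated power, P = εσA T⁴.
Radiating area A = 4πr² = 0.03067 m².
T⁴ = P/(εσA) = 87.5/(0.50·5.67×10⁻⁸·0.03067) = 1.006×10¹¹ K⁴.
T = (1.006×10¹¹)^(1/4).

T ≈ 563 K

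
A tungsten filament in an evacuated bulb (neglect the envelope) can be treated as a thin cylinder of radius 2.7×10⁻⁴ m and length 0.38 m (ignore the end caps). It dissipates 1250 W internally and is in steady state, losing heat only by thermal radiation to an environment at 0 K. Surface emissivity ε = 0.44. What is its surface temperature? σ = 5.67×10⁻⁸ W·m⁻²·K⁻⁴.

T ≈ 2970 K

Steady state: internal power = radiated power, P = εσA T⁴.
Radiating area A = 2πrL = 6.447×10⁻⁴ m².
T⁴ = P/(εσA) = 1250/(0.44·5.67×10⁻⁸·6.447×10⁻⁴) = 7.772×10¹³ K⁴.
T = (7.772×10¹³)^(1/4).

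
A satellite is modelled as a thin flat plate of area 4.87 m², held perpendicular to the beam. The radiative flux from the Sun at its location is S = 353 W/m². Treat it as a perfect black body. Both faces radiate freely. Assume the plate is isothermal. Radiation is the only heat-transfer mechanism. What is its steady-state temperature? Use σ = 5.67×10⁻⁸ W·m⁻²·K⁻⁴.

At equilibrium, absorbed power = emitted power.
Absorbing cross-section = A = 4.870 m²; emitting surface = 2A = 9.740 m² (ratio 2).
S·A_cross = εσ·A_surf·T⁴  ⇒  T⁴ = S/(2σ).
T⁴ = 1.00·353/(2·5.67×10⁻⁸) = 3.113×10⁹ K⁴.
T = (3.113×10⁹)^(1/4).

T ≈ 236 K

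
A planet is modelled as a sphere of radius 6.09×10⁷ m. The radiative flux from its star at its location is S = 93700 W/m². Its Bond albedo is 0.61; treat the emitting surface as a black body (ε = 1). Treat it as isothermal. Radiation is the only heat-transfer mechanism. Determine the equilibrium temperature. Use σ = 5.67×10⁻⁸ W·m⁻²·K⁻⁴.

T ≈ 634 K

At equilibrium, absorbed power = emitted power.
Absorbing cross-section = πr² = 1.165×10¹⁶ m²; emitting surface = 4πr² = 4.661×10¹⁶ m² (ratio 4).
(1−a)S·A_cross = εσ·A_surf·T⁴  ⇒  T⁴ = (1−a)S/(4σ).
T⁴ = 0.390·93700/(4·5.67×10⁻⁸) = 1.611×10¹¹ K⁴.
T = (1.611×10¹¹)^(1/4).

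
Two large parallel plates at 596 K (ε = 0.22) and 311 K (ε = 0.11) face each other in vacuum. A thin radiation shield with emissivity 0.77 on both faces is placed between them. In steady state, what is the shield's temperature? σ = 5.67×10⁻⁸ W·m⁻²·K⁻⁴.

T_s ≈ 542 K

In steady state the net flux on the hot side equals that on the cold side.
σ(T₁⁴−T_s⁴)/D₁ = σ(T_s⁴−T₂⁴)/D₂, with D₁ = 1/ε₁+1/ε_s−1 = 4.844, D₂ = 1/ε_s+1/ε₂−1 = 9.390.
Solve for T_s⁴: T_s⁴ = (D₂·T₁⁴ + D₁·T₂⁴)/(D₁+D₂) = 8.642×10¹⁰ K⁴.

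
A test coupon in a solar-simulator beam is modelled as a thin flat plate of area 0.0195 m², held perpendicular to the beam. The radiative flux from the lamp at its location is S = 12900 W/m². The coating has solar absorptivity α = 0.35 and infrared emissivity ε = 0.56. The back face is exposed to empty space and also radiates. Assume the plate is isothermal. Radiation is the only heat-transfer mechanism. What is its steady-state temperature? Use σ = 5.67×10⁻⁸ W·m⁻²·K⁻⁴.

T ≈ 516 K

At equilibrium, absorbed power = emitted power.
Absorbing cross-section = A = 0.01950 m²; emitting surface = 2A = 0.03900 m² (ratio 2).
αS·A_cross = εσ·A_surf·T⁴  ⇒  T⁴ = αS/(ε·2σ).
T⁴ = 0.350·12900/(0.56·2·5.67×10⁻⁸) = 7.110×10¹⁰ K⁴.
T = (7.110×10¹⁰)^(1/4).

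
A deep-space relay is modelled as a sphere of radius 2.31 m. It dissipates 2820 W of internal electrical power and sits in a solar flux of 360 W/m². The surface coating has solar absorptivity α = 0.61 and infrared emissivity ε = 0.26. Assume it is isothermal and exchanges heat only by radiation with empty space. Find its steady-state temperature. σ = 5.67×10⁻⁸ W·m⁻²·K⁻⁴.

T ≈ 285 K

At steady state, absorbed solar power + internal power = radiated power.
Absorbed: α·S·A_cross = 0.61·360·16.76 = 3681 W (cross-section πr²).
Total input = 3681 + 2820 = 6501 W.
Radiated: εσ·A_surf·T⁴ with A_surf = 4πr² = 67.06 m².
T⁴ = 6501/(0.26·5.67×10⁻⁸·67.06) = 6.577×10⁹ K⁴.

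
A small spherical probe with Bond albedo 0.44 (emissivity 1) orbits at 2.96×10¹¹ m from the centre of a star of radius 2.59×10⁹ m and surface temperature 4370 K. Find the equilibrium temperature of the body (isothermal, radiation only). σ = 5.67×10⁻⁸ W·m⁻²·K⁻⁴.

T ≈ 250 K

The star's surface emits σT_*⁴; at distance d the flux is S = σT_*⁴(R_*/d)².
S = 5.67×10⁻⁸·(4370)⁴·(2.59×10⁹/2.96×10¹¹)² = 1583 W/m².
For an isothermal sphere T⁴ = (1−a)S/(4σ) = 3.909×10⁹ K⁴.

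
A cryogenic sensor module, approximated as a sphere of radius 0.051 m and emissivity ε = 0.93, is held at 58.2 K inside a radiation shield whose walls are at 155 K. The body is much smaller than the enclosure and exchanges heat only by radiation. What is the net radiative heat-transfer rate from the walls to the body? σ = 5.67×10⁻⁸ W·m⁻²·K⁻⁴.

For a small grey body in a large enclosure: P_net = εσA(T_body⁴ − T_wall⁴).
A = 4πr² = 0.03269 m²; T_body⁴ − T_wall⁴ = 1.147×10⁷ − 5.772×10⁸ = -5.657×10⁸ K⁴.
|P_net| = 0.93·5.67×10⁻⁸·0.03269·5.657×10⁸.

P_net ≈ 0.975 W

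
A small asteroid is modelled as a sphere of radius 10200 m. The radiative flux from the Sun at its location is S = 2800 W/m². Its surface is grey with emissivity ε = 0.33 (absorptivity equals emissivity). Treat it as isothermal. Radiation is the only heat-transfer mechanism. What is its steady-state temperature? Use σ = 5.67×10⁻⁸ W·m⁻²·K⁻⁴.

T ≈ 333 K

At equilibrium, absorbed power = emitted power.
Absorbing cross-section = πr² = 3.269×10⁸ m²; emitting surface = 4πr² = 1.307×10⁹ m² (ratio 4).
εS·A_cross = εσ·A_surf·T⁴  ⇒  T⁴ = S/(4σ)   (ε cancels).
T⁴ = 2800/(4·5.67×10⁻⁸) = 1.235×10¹⁰ K⁴.
T = (1.235×10¹⁰)^(1/4).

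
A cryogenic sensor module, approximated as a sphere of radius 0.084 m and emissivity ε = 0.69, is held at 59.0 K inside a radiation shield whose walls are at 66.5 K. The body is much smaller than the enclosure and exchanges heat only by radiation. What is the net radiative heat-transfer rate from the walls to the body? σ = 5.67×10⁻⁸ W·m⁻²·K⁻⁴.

P_net ≈ 0.0258 W

For a small grey body in a large enclosure: P_net = εσA(T_body⁴ − T_wall⁴).
A = 4πr² = 0.08867 m²; T_body⁴ − T_wall⁴ = 1.212×10⁷ − 1.956×10⁷ = -7.439×10⁶ K⁴.
|P_net| = 0.69·5.67×10⁻⁸·0.08867·7.439×10⁶.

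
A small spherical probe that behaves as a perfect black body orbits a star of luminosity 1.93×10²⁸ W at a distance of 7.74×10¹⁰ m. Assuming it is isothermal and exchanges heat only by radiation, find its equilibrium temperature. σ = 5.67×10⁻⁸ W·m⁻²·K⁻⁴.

First find the stellar flux at distance d: S = L/(4πd²) = 1.93×10²⁸/(4π·(7.74×10¹⁰)²) = 2.564×10⁵ W/m².
For an isothermal sphere, absorbed (1−a)S·πr² = emitted σ·4πr²·T⁴, so T⁴ = (1−a)S/(4σ).
T⁴ = 1.00·2.564×10⁵/(4·5.67×10⁻⁸) = 1.130×10¹² K⁴.

T ≈ 1030 K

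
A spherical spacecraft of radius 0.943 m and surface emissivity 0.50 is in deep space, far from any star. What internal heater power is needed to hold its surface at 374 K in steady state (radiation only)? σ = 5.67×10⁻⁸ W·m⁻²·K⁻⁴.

P = εσ·4πr²·T⁴.
4πr² = 11.17 m²; T⁴ = 1.957×10¹⁰ K⁴.
P = 0.50·5.67×10⁻⁸·11.17·1.957×10¹⁰.

P ≈ 6200 W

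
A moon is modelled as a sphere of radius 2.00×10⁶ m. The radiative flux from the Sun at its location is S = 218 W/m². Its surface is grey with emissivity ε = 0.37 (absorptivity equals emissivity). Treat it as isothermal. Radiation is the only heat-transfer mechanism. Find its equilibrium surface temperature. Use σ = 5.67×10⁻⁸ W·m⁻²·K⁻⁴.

At equilibrium, absorbed power = emitted power.
Absorbing cross-section = πr² = 1.257×10¹³ m²; emitting surface = 4πr² = 5.027×10¹³ m² (ratio 4).
εS·A_cross = εσ·A_surf·T⁴  ⇒  T⁴ = S/(4σ)   (ε cancels).
T⁴ = 218/(4·5.67×10⁻⁸) = 9.612×10⁸ K⁴.
T = (9.612×10⁸)^(1/4).

T ≈ 176 K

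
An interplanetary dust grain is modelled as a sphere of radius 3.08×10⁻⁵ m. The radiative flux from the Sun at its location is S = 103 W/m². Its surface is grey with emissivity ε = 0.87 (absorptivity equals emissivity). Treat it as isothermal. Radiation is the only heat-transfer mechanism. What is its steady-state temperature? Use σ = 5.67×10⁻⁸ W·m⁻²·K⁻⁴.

At equilibrium, absorbed power = emitted power.
Absorbing cross-section = πr² = 2.980×10⁻⁹ m²; emitting surface = 4πr² = 1.192×10⁻⁸ m² (ratio 4).
εS·A_cross = εσ·A_surf·T⁴  ⇒  T⁴ = S/(4σ)   (ε cancels).
T⁴ = 103/(4·5.67×10⁻⁸) = 4.541×10⁸ K⁴.
T = (4.541×10⁸)^(1/4).

T ≈ 146 K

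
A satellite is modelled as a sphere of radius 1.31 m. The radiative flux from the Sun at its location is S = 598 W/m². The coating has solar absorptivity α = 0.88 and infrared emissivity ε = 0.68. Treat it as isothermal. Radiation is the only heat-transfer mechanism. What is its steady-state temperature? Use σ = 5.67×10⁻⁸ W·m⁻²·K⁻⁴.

At equilibrium, absorbed power = emitted power.
Absorbing cross-section = πr² = 5.391 m²; emitting surface = 4πr² = 21.57 m² (ratio 4).
αS·A_cross = εσ·A_surf·T⁴  ⇒  T⁴ = αS/(ε·4σ).
T⁴ = 0.880·598/(0.68·4·5.67×10⁻⁸) = 3.412×10⁹ K⁴.
T = (3.412×10⁹)^(1/4).

T ≈ 242 K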